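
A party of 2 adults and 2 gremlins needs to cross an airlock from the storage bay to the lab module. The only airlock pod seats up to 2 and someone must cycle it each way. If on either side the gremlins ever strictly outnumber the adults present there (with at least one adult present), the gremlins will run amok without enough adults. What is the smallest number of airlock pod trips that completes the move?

5

Counting alone: each trip to the lab module takes at most 2 across and each return brings at least 1 back, so after t trips out (and t−1 returns) at most 2t − (t−1) of the 4 are across; that first reaches 4 at t = 3, so at least 5 crossings are needed.
The plan below uses exactly 5 crossings, so it is optimal:
1. 2 gremlins → the lab module.  (the storage bay: 2A 0G; the lab module: 0A 2G)
2. 1 gremlin ← the storage bay.  (the storage bay: 2A 1G; the lab module: 0A 1G)
3. 2 adults → the lab module.  (the storage bay: 0A 1G; the lab module: 2A 1G)
4. 1 gremlin ← the storage bay.  (the storage bay: 0A 2G; the lab module: 2A 0G)
5. 2 gremlins → the lab module.  (the storage bay: 0A 0G; the lab module: 2A 2G)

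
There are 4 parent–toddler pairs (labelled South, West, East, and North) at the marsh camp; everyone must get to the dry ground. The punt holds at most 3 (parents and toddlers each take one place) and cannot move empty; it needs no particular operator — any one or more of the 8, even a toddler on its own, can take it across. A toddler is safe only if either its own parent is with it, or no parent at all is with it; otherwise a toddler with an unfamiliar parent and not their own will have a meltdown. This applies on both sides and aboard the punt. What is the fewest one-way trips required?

Counting alone: each trip to the dry ground takes at most 3 across and each return brings at least 1 back, so after t trips out (and t−1 returns) at most 3t − (t−1) of the 8 are across; that first reaches 8 at t = 4, so at least 7 crossings are needed.
The safety rule pushes this higher. Following every safe sequence of crossings, the most of the 8 that can be at the dry ground as the punt arrives there on crossing 7 is 7 — never all 8.
So no plan with fewer than 9 crossings exists, and this one achieves 9:
1. parent South and toddler South cross → the dry ground.
2. parent South crosses ← the marsh camp.
3. parent South, parent West, and toddler West cross → the dry ground.
4. parent South and toddler South cross ← the marsh camp.
5. parent East, parent North, and parent South cross → the dry ground.
6. toddler West crosses ← the marsh camp.
7. toddler South and toddler West cross → the dry ground.
8. toddler South crosses ← the marsh camp.
9. toddler East, toddler North, and toddler South cross → the dry ground.

9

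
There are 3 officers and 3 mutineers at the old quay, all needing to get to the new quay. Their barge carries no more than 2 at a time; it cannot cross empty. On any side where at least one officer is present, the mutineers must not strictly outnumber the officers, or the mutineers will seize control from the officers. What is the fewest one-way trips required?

11

Counting alone: each trip to the new quay takes at most 2 across and each return brings at least 1 back, so after t trips out (and t−1 returns) at most 2t − (t−1) of the 6 are across; that first reaches 6 at t = 5, so at least 9 crossings are needed.
The safety rule pushes this higher. Following every safe sequence of crossings, the most of the 6 that can be at the new quay as the barge arrives there on crossing 9 is 5 — never all 6.
So no plan with fewer than 11 crossings exists, and this one achieves 11:
1. 2 mutineers → the new quay.  (the old quay: 3O 1M; the new quay: 0O 2M)
2. 1 mutineer ← the old quay.  (the old quay: 3O 2M; the new quay: 0O 1M)
3. 2 mutineers → the new quay.  (the old quay: 3O 0M; the new quay: 0O 3M)
4. 1 mutineer ← the old quay.  (the old quay: 3O 1M; the new quay: 0O 2M)
5. 2 officers → the new quay.  (the old quay: 1O 1M; the new quay: 2O 2M)
6. 1 officer and 1 mutineer ← the old quay.  (the old quay: 2O 2M; the new quay: 1O 1M)
7. 2 officers → the new quay.  (the old quay: 0O 2M; the new quay: 3O 1M)
8. 1 mutineer ← the old quay.  (the old quay: 0O 3M; the new quay: 3O 0M)
9. 2 mutineers → the new quay.  (the old quay: 0O 1M; the new quay: 3O 2M)
10. 1 mutineer ← the old quay.  (the old quay: 0O 2M; the new quay: 3O 1M)
11. 2 mutineers → the new quay.  (the old quay: 0O 0M; the new quay: 3O 3M)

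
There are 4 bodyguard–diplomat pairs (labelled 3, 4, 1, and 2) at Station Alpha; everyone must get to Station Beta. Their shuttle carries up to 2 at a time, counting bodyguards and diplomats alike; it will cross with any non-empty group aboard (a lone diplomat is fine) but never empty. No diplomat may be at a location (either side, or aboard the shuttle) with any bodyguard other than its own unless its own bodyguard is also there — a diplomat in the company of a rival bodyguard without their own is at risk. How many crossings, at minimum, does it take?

impossible

Following every safe sequence of crossings from the start, the most of the 8 that can be at Station Beta as the shuttle arrives there on crossings 1, 3, 5 is 2, 3, 4 respectively; the best ever achieved is 4 of 8.
From crossing 7 on, no configuration arises that was not already reachable earlier: only 44 distinct safe configurations (who is on which side, and where the shuttle is) can ever be reached, none of them has everyone across, and every continuation just revisits them. So no valid plan exists.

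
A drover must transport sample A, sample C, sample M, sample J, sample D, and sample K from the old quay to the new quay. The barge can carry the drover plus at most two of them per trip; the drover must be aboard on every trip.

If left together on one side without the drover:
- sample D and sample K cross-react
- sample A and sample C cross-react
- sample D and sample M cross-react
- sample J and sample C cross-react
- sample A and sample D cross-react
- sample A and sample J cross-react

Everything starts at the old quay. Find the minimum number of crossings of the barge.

Whatever the first load, the items left behind include a forbidden pair without the drover. No opening move is safe, so no plan exists.

impossible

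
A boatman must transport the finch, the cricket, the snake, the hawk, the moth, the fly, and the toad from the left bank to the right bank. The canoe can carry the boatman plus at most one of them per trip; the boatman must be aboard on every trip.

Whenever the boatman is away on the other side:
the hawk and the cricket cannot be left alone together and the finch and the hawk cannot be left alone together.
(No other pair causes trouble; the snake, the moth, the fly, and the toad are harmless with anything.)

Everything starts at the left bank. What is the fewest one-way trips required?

15

Counting alone: the boatman can take at most 1 across per trip to the right bank, so moving all 7 needs at least 7 loaded trips out, with a return between consecutive ones — at least 13 crossings.
The safety rule pushes this higher. Following every safe sequence of crossings, the most of the 7 that can be at the right bank as the canoe arrives there on crossing 13 is 6 — never all 7.
So no plan with fewer than 15 crossings exists, and this one achieves 15:
1. Boatman goes to the right bank with the hawk.  [the left bank: the cricket, the finch, the fly, the moth, the snake, the toad | the right bank: the hawk]
2. Boatman goes back to the left bank alone.  [the left bank: the cricket, the finch, the fly, the moth, the snake, the toad | the right bank: the hawk]
3. Boatman goes to the right bank with the finch.  [the left bank: the cricket, the fly, the moth, the snake, the toad | the right bank: the finch, the hawk]
4. Boatman goes back to the left bank with the hawk.  [the left bank: the cricket, the fly, the hawk, the moth, the snake, the toad | the right bank: the finch]
5. Boatman goes to the right bank with the cricket.  [the left bank: the fly, the hawk, the moth, the snake, the toad | the right bank: the cricket, the finch]
6. Boatman goes back to the left bank alone.  [the left bank: the fly, the hawk, the moth, the snake, the toad | the right bank: the cricket, the finch]
7. Boatman goes to the right bank with the snake.  [the left bank: the fly, the hawk, the moth, the toad | the right bank: the cricket, the finch, the snake]
8. Boatman goes back to the left bank alone.  [the left bank: the fly, the hawk, the moth, the toad | the right bank: the cricket, the finch, the snake]
9. Boatman goes to the right bank with the moth.  [the left bank: the fly, the hawk, the toad | the right bank: the cricket, the finch, the moth, the snake]
10. Boatman goes back to the left bank alone.  [the left bank: the fly, the hawk, the toad | the right bank: the cricket, the finch, the moth, the snake]
11. Boatman goes to the right bank with the fly.  [the left bank: the hawk, the toad | the right bank: the cricket, the finch, the fly, the moth, the snake]
12. Boatman goes back to the left bank alone.  [the left bank: the hawk, the toad | the right bank: the cricket, the finch, the fly, the moth, the snake]
13. Boatman goes to the right bank with the toad.  [the left bank: the hawk | the right bank: the cricket, the finch, the fly, the moth, the snake, the toad]
14. Boatman goes back to the left bank alone.  [the left bank: the hawk | the right bank: the cricket, the finch, the fly, the moth, the snake, the toad]
15. Boatman goes to the right bank with the hawk.  [the left bank: — | the right bank: the cricket, the finch, the fly, the hawk, the moth, the snake, the toad]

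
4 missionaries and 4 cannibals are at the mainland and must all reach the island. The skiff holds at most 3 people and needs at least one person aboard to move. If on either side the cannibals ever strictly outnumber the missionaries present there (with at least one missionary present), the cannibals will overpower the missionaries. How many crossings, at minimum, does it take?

Counting alone: each trip to the island takes at most 3 across and each return brings at least 1 back, so after t trips out (and t−1 returns) at most 3t − (t−1) of the 8 are across; that first reaches 8 at t = 4, so at least 7 crossings are needed.
The safety rule pushes this higher. Following every safe sequence of crossings, the most of the 8 that can be at the island as the skiff arrives there on crossing 7 is 7 — never all 8.
So no plan with fewer than 9 crossings exists, and this one achieves 9:
1. 2 cannibals → the island.  (the mainland: 4M 2C; the island: 0M 2C)
2. 1 cannibal ← the mainland.  (the mainland: 4M 3C; the island: 0M 1C)
3. 3 cannibals → the island.  (the mainland: 4M 0C; the island: 0M 4C)
4. 1 cannibal ← the mainland.  (the mainland: 4M 1C; the island: 0M 3C)
5. 3 missionaries → the island.  (the mainland: 1M 1C; the island: 3M 3C)
6. 1 missionary and 1 cannibal ← the mainland.  (the mainland: 2M 2C; the island: 2M 2C)
7. 2 missionaries → the island.  (the mainland: 0M 2C; the island: 4M 2C)
8. 1 cannibal ← the mainland.  (the mainland: 0M 3C; the island: 4M 1C)
9. 3 cannibals → the island.  (the mainland: 0M 0C; the island: 4M 4C)

9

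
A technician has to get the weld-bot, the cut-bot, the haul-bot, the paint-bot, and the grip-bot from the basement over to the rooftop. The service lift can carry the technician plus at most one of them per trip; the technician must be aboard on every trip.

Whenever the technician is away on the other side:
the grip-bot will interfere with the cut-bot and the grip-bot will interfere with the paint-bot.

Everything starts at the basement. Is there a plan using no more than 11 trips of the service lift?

Yes

Yes — this plan uses 11 crossings (≤ 11):
1. Technician goes to the rooftop with the grip-bot.  [the basement: the cut-bot, the haul-bot, the paint-bot, the weld-bot | the rooftop: the grip-bot]
2. Technician goes back to the basement alone.  [the basement: the cut-bot, the haul-bot, the paint-bot, the weld-bot | the rooftop: the grip-bot]
3. Technician goes to the rooftop with the weld-bot.  [the basement: the cut-bot, the haul-bot, the paint-bot | the rooftop: the grip-bot, the weld-bot]
4. Technician goes back to the basement alone.  [the basement: the cut-bot, the haul-bot, the paint-bot | the rooftop: the grip-bot, the weld-bot]
5. Technician goes to the rooftop with the cut-bot.  [the basement: the haul-bot, the paint-bot | the rooftop: the cut-bot, the grip-bot, the weld-bot]
6. Technician goes back to the basement with the grip-bot.  [the basement: the grip-bot, the haul-bot, the paint-bot | the rooftop: the cut-bot, the weld-bot]
7. Technician goes to the rooftop with the paint-bot.  [the basement: the grip-bot, the haul-bot | the rooftop: the cut-bot, the paint-bot, the weld-bot]
8. Technician goes back to the basement alone.  [the basement: the grip-bot, the haul-bot | the rooftop: the cut-bot, the paint-bot, the weld-bot]
9. Technician goes to the rooftop with the haul-bot.  [the basement: the grip-bot | the rooftop: the cut-bot, the haul-bot, the paint-bot, the weld-bot]
10. Technician goes back to the basement alone.  [the basement: the grip-bot | the rooftop: the cut-bot, the haul-bot, the paint-bot, the weld-bot]
11. Technician goes to the rooftop with the grip-bot.  [the basement: — | the rooftop: the cut-bot, the grip-bot, the haul-bot, the paint-bot, the weld-bot]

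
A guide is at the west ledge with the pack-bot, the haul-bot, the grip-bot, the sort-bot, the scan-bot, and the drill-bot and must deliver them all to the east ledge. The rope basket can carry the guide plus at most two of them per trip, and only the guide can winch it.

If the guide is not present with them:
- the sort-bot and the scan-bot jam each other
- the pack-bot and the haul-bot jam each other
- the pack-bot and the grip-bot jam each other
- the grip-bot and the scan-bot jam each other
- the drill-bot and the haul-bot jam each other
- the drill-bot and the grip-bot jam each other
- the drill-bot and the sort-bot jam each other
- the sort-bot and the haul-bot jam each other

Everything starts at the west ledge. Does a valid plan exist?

No

Whatever the first load, the items left behind include a forbidden pair without the guide. No opening move is safe, so no plan exists.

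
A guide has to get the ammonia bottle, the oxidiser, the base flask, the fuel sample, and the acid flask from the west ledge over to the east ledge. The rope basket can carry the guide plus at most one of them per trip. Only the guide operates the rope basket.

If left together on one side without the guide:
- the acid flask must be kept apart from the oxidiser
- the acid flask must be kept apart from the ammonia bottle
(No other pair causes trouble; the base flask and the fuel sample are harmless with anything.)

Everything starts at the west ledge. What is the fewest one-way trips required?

11

Counting alone: the guide can take at most 1 across per trip to the east ledge, so moving all 5 needs at least 5 loaded trips out, with a return between consecutive ones — at least 9 crossings.
The safety rule pushes this higher. Following every safe sequence of crossings, the most of the 5 that can be at the east ledge as the rope basket arrives there on crossing 9 is 4 — never all 5.
So no plan with fewer than 11 crossings exists, and this one achieves 11:
1. Guide goes to the east ledge with the acid flask.  [the west ledge: the ammonia bottle, the base flask, the fuel sample, the oxidiser | the east ledge: the acid flask]
2. Guide goes back to the west ledge alone.  [the west ledge: the ammonia bottle, the base flask, the fuel sample, the oxidiser | the east ledge: the acid flask]
3. Guide goes to the east ledge with the ammonia bottle.  [the west ledge: the base flask, the fuel sample, the oxidiser | the east ledge: the acid flask, the ammonia bottle]
4. Guide goes back to the west ledge with the acid flask.  [the west ledge: the acid flask, the base flask, the fuel sample, the oxidiser | the east ledge: the ammonia bottle]
5. Guide goes to the east ledge with the oxidiser.  [the west ledge: the acid flask, the base flask, the fuel sample | the east ledge: the ammonia bottle, the oxidiser]
6. Guide goes back to the west ledge alone.  [the west ledge: the acid flask, the base flask, the fuel sample | the east ledge: the ammonia bottle, the oxidiser]
7. Guide goes to the east ledge with the base flask.  [the west ledge: the acid flask, the fuel sample | the east ledge: the ammonia bottle, the base flask, the oxidiser]
8. Guide goes back to the west ledge alone.  [the west ledge: the acid flask, the fuel sample | the east ledge: the ammonia bottle, the base flask, the oxidiser]
9. Guide goes to the east ledge with the fuel sample.  [the west ledge: the acid flask | the east ledge: the ammonia bottle, the base flask, the fuel sample, the oxidiser]
10. Guide goes back to the west ledge alone.  [the west ledge: the acid flask | the east ledge: the ammonia bottle, the base flask, the fuel sample, the oxidiser]
11. Guide goes to the east ledge with the acid flask.  [the west ledge: — | the east ledge: the acid flask, the ammonia bottle, the base flask, the fuel sample, the oxidiser]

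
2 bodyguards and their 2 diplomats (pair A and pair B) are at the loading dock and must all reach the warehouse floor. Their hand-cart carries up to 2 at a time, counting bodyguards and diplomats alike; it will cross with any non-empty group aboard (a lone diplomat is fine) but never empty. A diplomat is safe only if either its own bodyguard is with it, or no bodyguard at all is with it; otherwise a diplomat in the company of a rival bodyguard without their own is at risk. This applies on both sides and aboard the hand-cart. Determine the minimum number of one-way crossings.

Counting alone: each trip to the warehouse floor takes at most 2 across and each return brings at least 1 back, so after t trips out (and t−1 returns) at most 2t − (t−1) of the 4 are across; that first reaches 4 at t = 3, so at least 5 crossings are needed.
The plan below uses exactly 5 crossings, so it is optimal:
1. bodyguard A and diplomat A cross → the warehouse floor.
2. bodyguard A crosses ← the loading dock.
3. bodyguard A and bodyguard B cross → the warehouse floor.
4. bodyguard B crosses ← the loading dock.
5. bodyguard B and diplomat B cross → the warehouse floor.

5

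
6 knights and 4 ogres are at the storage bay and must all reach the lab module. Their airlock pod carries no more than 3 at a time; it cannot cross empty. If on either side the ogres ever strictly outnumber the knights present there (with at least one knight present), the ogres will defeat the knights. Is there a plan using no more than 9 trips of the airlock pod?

Yes — this plan uses 9 crossings (≤ 9):
1. 2 ogres → the lab module.  (the storage bay: 6K 2O; the lab module: 0K 2O)
2. 1 ogre ← the storage bay.  (the storage bay: 6K 3O; the lab module: 0K 1O)
3. 3 ogres → the lab module.  (the storage bay: 6K 0O; the lab module: 0K 4O)
4. 1 ogre ← the storage bay.  (the storage bay: 6K 1O; the lab module: 0K 3O)
5. 3 knights → the lab module.  (the storage bay: 3K 1O; the lab module: 3K 3O)
6. 1 ogre ← the storage bay.  (the storage bay: 3K 2O; the lab module: 3K 2O)
7. 1 knight and 2 ogres → the lab module.  (the storage bay: 2K 0O; the lab module: 4K 4O)
8. 1 ogre ← the storage bay.  (the storage bay: 2K 1O; the lab module: 4K 3O)
9. 2 knights and 1 ogre → the lab module.  (the storage bay: 0K 0O; the lab module: 6K 4O)

Yes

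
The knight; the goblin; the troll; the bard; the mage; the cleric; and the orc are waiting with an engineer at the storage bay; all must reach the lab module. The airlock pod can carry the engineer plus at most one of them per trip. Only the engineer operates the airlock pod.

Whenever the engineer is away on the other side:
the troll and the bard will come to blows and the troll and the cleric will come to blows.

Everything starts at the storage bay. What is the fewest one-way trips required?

15

Counting alone: the engineer can take at most 1 across per trip to the lab module, so moving all 7 needs at least 7 loaded trips out, with a return between consecutive ones — at least 13 crossings.
The safety rule pushes this higher. Following every safe sequence of crossings, the most of the 7 that can be at the lab module as the airlock pod arrives there on crossing 13 is 6 — never all 7.
So no plan with fewer than 15 crossings exists, and this one achieves 15:
1. Engineer goes to the lab module with the troll.  [the storage bay: the bard, the cleric, the goblin, the knight, the mage, the orc | the lab module: the troll]
2. Engineer goes back to the storage bay alone.  [the storage bay: the bard, the cleric, the goblin, the knight, the mage, the orc | the lab module: the troll]
3. Engineer goes to the lab module with the knight.  [the storage bay: the bard, the cleric, the goblin, the mage, the orc | the lab module: the knight, the troll]
4. Engineer goes back to the storage bay alone.  [the storage bay: the bard, the cleric, the goblin, the mage, the orc | the lab module: the knight, the troll]
5. Engineer goes to the lab module with the goblin.  [the storage bay: the bard, the cleric, the mage, the orc | the lab module: the goblin, the knight, the troll]
6. Engineer goes back to the storage bay alone.  [the storage bay: the bard, the cleric, the mage, the orc | the lab module: the goblin, the knight, the troll]
7. Engineer goes to the lab module with the bard.  [the storage bay: the cleric, the mage, the orc | the lab module: the bard, the goblin, the knight, the troll]
8. Engineer goes back to the storage bay with the troll.  [the storage bay: the cleric, the mage, the orc, the troll | the lab module: the bard, the goblin, the knight]
9. Engineer goes to the lab module with the cleric.  [the storage bay: the mage, the orc, the troll | the lab module: the bard, the cleric, the goblin, the knight]
10. Engineer goes back to the storage bay alone.  [the storage bay: the mage, the orc, the troll | the lab module: the bard, the cleric, the goblin, the knight]
11. Engineer goes to the lab module with the mage.  [the storage bay: the orc, the troll | the lab module: the bard, the cleric, the goblin, the knight, the mage]
12. Engineer goes back to the storage bay alone.  [the storage bay: the orc, the troll | the lab module: the bard, the cleric, the goblin, the knight, the mage]
13. Engineer goes to the lab module with the orc.  [the storage bay: the troll | the lab module: the bard, the cleric, the goblin, the knight, the mage, the orc]
14. Engineer goes back to the storage bay alone.  [the storage bay: the troll | the lab module: the bard, the cleric, the goblin, the knight, the mage, the orc]
15. Engineer goes to the lab module with the troll.  [the storage bay: — | the lab module: the bard, the cleric, the goblin, the knight, the mage, the orc, the troll]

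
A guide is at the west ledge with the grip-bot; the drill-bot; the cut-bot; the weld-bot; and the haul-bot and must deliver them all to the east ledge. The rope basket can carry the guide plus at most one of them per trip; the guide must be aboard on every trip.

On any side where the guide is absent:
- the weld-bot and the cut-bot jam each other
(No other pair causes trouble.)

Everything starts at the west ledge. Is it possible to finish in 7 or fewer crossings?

No

Counting alone: the guide can take at most 1 across per trip to the east ledge, so moving all 5 needs at least 5 loaded trips out, with a return between consecutive ones — at least 9 crossings.
Since 7 < 9, 7 crossings cannot be enough. (The shortest complete plan in fact takes 9:)
1. Guide goes to the east ledge with the cut-bot.  [the west ledge: the drill-bot, the grip-bot, the haul-bot, the weld-bot | the east ledge: the cut-bot]
2. Guide goes back to the west ledge alone.  [the west ledge: the drill-bot, the grip-bot, the haul-bot, the weld-bot | the east ledge: the cut-bot]
3. Guide goes to the east ledge with the grip-bot.  [the west ledge: the drill-bot, the haul-bot, the weld-bot | the east ledge: the cut-bot, the grip-bot]
4. Guide goes back to the west ledge alone.  [the west ledge: the drill-bot, the haul-bot, the weld-bot | the east ledge: the cut-bot, the grip-bot]
5. Guide goes to the east ledge with the drill-bot.  [the west ledge: the haul-bot, the weld-bot | the east ledge: the cut-bot, the drill-bot, the grip-bot]
6. Guide goes back to the west ledge alone.  [the west ledge: the haul-bot, the weld-bot | the east ledge: the cut-bot, the drill-bot, the grip-bot]
7. Guide goes to the east ledge with the haul-bot.  [the west ledge: the weld-bot | the east ledge: the cut-bot, the drill-bot, the grip-bot, the haul-bot]
8. Guide goes back to the west ledge alone.  [the west ledge: the weld-bot | the east ledge: the cut-bot, the drill-bot, the grip-bot, the haul-bot]
9. Guide goes to the east ledge with the weld-bot.  [the west ledge: — | the east ledge: the cut-bot, the drill-bot, the grip-bot, the haul-bot, the weld-bot]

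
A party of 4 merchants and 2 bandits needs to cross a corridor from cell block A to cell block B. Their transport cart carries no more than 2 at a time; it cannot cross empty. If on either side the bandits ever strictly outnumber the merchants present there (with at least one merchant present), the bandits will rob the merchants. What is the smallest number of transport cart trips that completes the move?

Counting alone: each trip to cell block B takes at most 2 across and each return brings at least 1 back, so after t trips out (and t−1 returns) at most 2t − (t−1) of the 6 are across; that first reaches 6 at t = 5, so at least 9 crossings are needed.
The plan below uses exactly 9 crossings, so it is optimal:
1. 2 bandits → cell block B.  (cell block A: 4M 0B; cell block B: 0M 2B)
2. 1 bandit ← cell block A.  (cell block A: 4M 1B; cell block B: 0M 1B)
3. 2 merchants → cell block B.  (cell block A: 2M 1B; cell block B: 2M 1B)
4. 1 bandit ← cell block A.  (cell block A: 2M 2B; cell block B: 2M 0B)
5. 2 bandits → cell block B.  (cell block A: 2M 0B; cell block B: 2M 2B)
6. 1 bandit ← cell block A.  (cell block A: 2M 1B; cell block B: 2M 1B)
7. 1 merchant and 1 bandit → cell block B.  (cell block A: 1M 0B; cell block B: 3M 2B)
8. 1 bandit ← cell block A.  (cell block A: 1M 1B; cell block B: 3M 1B)
9. 1 merchant and 1 bandit → cell block B.  (cell block A: 0M 0B; cell block B: 4M 2B)

9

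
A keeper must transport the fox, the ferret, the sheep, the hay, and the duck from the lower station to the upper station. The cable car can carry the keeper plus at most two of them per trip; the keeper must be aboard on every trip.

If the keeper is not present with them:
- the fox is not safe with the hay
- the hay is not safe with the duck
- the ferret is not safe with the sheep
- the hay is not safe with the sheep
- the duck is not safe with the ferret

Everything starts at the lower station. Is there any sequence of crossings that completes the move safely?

1. Keeper goes to the upper station with the ferret and the hay.
2. Keeper goes back to the lower station alone.
3. Keeper goes to the upper station with the fox.
4. Keeper goes back to the lower station with the hay.
5. Keeper goes to the upper station with the duck and the sheep.
6. Keeper goes back to the lower station with the ferret.
7. Keeper goes to the upper station with the ferret and the hay.

Yes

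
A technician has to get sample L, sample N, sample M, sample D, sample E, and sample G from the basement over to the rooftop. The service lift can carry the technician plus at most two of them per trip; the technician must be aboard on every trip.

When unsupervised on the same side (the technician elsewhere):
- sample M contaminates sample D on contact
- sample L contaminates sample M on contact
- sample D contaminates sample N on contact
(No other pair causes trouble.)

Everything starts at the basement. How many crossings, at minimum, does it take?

5

Counting alone: the technician can take at most 2 across per trip to the rooftop, so moving all 6 needs at least 3 loaded trips out, with a return between consecutive ones — at least 5 crossings.
The plan below uses exactly 5 crossings, so it is optimal:
1. Technician goes to the rooftop with sample D and sample L.  [the basement: sample E, sample G, sample M, sample N | the rooftop: sample D, sample L]
2. Technician goes back to the basement alone.  [the basement: sample E, sample G, sample M, sample N | the rooftop: sample D, sample L]
3. Technician goes to the rooftop with sample E and sample G.  [the basement: sample M, sample N | the rooftop: sample D, sample E, sample G, sample L]
4. Technician goes back to the basement alone.  [the basement: sample M, sample N | the rooftop: sample D, sample E, sample G, sample L]
5. Technician goes to the rooftop with sample M and sample N.  [the basement: — | the rooftop: sample D, sample E, sample G, sample L, sample M, sample N]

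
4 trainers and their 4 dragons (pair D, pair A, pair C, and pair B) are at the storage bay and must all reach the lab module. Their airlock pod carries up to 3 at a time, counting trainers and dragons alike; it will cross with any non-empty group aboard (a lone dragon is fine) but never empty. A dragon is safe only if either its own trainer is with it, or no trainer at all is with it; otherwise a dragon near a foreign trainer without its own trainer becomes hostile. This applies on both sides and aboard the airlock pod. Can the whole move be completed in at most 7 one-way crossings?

No

Counting alone: each trip to the lab module takes at most 3 across and each return brings at least 1 back, so after t trips out (and t−1 returns) at most 3t − (t−1) of the 8 are across; that first reaches 8 at t = 4, so at least 7 crossings are needed.
The safety rule pushes this higher. Following every safe sequence of crossings, the most of the 8 that can be at the lab module as the airlock pod arrives there on crossing 7 is 7 — never all 8.
So the move cannot be finished within 7 crossings. (The shortest complete plan takes 9:)
1. dragon D and trainer D cross → the lab module.
2. trainer D crosses ← the storage bay.
3. dragon A, trainer A, and trainer D cross → the lab module.
4. dragon D and trainer D cross ← the storage bay.
5. trainer B, trainer C, and trainer D cross → the lab module.
6. dragon A crosses ← the storage bay.
7. dragon A and dragon D cross → the lab module.
8. dragon D crosses ← the storage bay.
9. dragon B, dragon C, and dragon D cross → the lab module.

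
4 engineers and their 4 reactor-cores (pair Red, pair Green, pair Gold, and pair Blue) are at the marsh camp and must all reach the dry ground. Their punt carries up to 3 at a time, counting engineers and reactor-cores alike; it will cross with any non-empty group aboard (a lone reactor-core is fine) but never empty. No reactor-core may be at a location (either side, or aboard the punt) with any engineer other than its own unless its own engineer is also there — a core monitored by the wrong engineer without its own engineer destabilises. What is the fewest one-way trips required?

Counting alone: each trip to the dry ground takes at most 3 across and each return brings at least 1 back, so after t trips out (and t−1 returns) at most 3t − (t−1) of the 8 are across; that first reaches 8 at t = 4, so at least 7 crossings are needed.
The safety rule pushes this higher. Following every safe sequence of crossings, the most of the 8 that can be at the dry ground as the punt arrives there on crossing 7 is 7 — never all 8.
So no plan with fewer than 9 crossings exists, and this one achieves 9:
1. engineer Red and reactor-core Red cross → the dry ground.
2. engineer Red crosses ← the marsh camp.
3. engineer Green, engineer Red, and reactor-core Green cross → the dry ground.
4. engineer Red and reactor-core Red cross ← the marsh camp.
5. engineer Blue, engineer Gold, and engineer Red cross → the dry ground.
6. reactor-core Green crosses ← the marsh camp.
7. reactor-core Green and reactor-core Red cross → the dry ground.
8. reactor-core Red crosses ← the marsh camp.
9. reactor-core Blue, reactor-core Gold, and reactor-core Red cross → the dry ground.

9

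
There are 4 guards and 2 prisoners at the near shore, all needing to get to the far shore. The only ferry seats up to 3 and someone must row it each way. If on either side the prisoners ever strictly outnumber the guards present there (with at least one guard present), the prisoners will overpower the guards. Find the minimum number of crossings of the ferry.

5

Counting alone: each trip to the far shore takes at most 3 across and each return brings at least 1 back, so after t trips out (and t−1 returns) at most 3t − (t−1) of the 6 are across; that first reaches 6 at t = 3, so at least 5 crossings are needed.
The plan below uses exactly 5 crossings, so it is optimal:
1. 2 prisoners → the far shore.  (the near shore: 4G 0P; the far shore: 0G 2P)
2. 1 prisoner ← the near shore.  (the near shore: 4G 1P; the far shore: 0G 1P)
3. 2 guards and 1 prisoner → the far shore.  (the near shore: 2G 0P; the far shore: 2G 2P)
4. 1 prisoner ← the near shore.  (the near shore: 2G 1P; the far shore: 2G 1P)
5. 2 guards and 1 prisoner → the far shore.  (the near shore: 0G 0P; the far shore: 4G 2P)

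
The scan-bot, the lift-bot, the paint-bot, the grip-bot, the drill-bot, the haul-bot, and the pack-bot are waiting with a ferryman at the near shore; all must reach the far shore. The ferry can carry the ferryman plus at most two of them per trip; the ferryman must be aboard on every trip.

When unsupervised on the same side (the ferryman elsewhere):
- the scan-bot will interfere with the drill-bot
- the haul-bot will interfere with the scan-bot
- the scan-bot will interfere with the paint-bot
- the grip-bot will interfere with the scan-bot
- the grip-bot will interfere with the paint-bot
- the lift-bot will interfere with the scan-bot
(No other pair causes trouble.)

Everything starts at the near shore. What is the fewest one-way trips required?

Counting alone: the ferryman can take at most 2 across per trip to the far shore, so moving all 7 needs at least 4 loaded trips out, with a return between consecutive ones — at least 7 crossings.
The safety rule pushes this higher. Following every safe sequence of crossings, the most of the 7 that can be at the far shore as the ferry arrives there on crossings 7, 9 is 5, 6 respectively — never all 7.
So no plan with fewer than 11 crossings exists, and this one achieves 11:
1. Ferryman goes to the far shore with the paint-bot and the scan-bot.  [the near shore: the drill-bot, the grip-bot, the haul-bot, the lift-bot, the pack-bot | the far shore: the paint-bot, the scan-bot]
2. Ferryman goes back to the near shore with the scan-bot.  [the near shore: the drill-bot, the grip-bot, the haul-bot, the lift-bot, the pack-bot, the scan-bot | the far shore: the paint-bot]
3. Ferryman goes to the far shore with the lift-bot and the scan-bot.  [the near shore: the drill-bot, the grip-bot, the haul-bot, the pack-bot | the far shore: the lift-bot, the paint-bot, the scan-bot]
4. Ferryman goes back to the near shore with the scan-bot.  [the near shore: the drill-bot, the grip-bot, the haul-bot, the pack-bot, the scan-bot | the far shore: the lift-bot, the paint-bot]
5. Ferryman goes to the far shore with the drill-bot and the scan-bot.  [the near shore: the grip-bot, the haul-bot, the pack-bot | the far shore: the drill-bot, the lift-bot, the paint-bot, the scan-bot]
6. Ferryman goes back to the near shore with the scan-bot.  [the near shore: the grip-bot, the haul-bot, the pack-bot, the scan-bot | the far shore: the drill-bot, the lift-bot, the paint-bot]
7. Ferryman goes to the far shore with the haul-bot and the scan-bot.  [the near shore: the grip-bot, the pack-bot | the far shore: the drill-bot, the haul-bot, the lift-bot, the paint-bot, the scan-bot]
8. Ferryman goes back to the near shore with the scan-bot.  [the near shore: the grip-bot, the pack-bot, the scan-bot | the far shore: the drill-bot, the haul-bot, the lift-bot, the paint-bot]
9. Ferryman goes to the far shore with the pack-bot and the scan-bot.  [the near shore: the grip-bot | the far shore: the drill-bot, the haul-bot, the lift-bot, the pack-bot, the paint-bot, the scan-bot]
10. Ferryman goes back to the near shore with the scan-bot.  [the near shore: the grip-bot, the scan-bot | the far shore: the drill-bot, the haul-bot, the lift-bot, the pack-bot, the paint-bot]
11. Ferryman goes to the far shore with the grip-bot and the scan-bot.  [the near shore: — | the far shore: the drill-bot, the grip-bot, the haul-bot, the lift-bot, the pack-bot, the paint-bot, the scan-bot]

11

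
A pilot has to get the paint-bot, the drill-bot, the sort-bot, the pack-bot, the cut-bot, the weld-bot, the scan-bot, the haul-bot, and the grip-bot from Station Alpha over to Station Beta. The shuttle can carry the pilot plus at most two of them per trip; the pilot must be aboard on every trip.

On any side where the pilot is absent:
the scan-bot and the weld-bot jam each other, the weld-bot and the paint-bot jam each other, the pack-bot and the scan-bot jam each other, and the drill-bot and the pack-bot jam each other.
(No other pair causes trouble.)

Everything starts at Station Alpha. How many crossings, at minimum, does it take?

11

Counting alone: the pilot can take at most 2 across per trip to Station Beta, so moving all 9 needs at least 5 loaded trips out, with a return between consecutive ones — at least 9 crossings.
The safety rule pushes this higher. Following every safe sequence of crossings, the most of the 9 that can be at Station Beta as the shuttle arrives there on crossing 9 is 8 — never all 9.
So no plan with fewer than 11 crossings exists, and this one achieves 11:
1. Pilot goes to Station Beta with the pack-bot and the weld-bot.  [Station Alpha: the cut-bot, the drill-bot, the grip-bot, the haul-bot, the paint-bot, the scan-bot, the sort-bot | Station Beta: the pack-bot, the weld-bot]
2. Pilot goes back to Station Alpha alone.  [Station Alpha: the cut-bot, the drill-bot, the grip-bot, the haul-bot, the paint-bot, the scan-bot, the sort-bot | Station Beta: the pack-bot, the weld-bot]
3. Pilot goes to Station Beta with the paint-bot.  [Station Alpha: the cut-bot, the drill-bot, the grip-bot, the haul-bot, the scan-bot, the sort-bot | Station Beta: the pack-bot, the paint-bot, the weld-bot]
4. Pilot goes back to Station Alpha with the weld-bot.  [Station Alpha: the cut-bot, the drill-bot, the grip-bot, the haul-bot, the scan-bot, the sort-bot, the weld-bot | Station Beta: the pack-bot, the paint-bot]
5. Pilot goes to Station Beta with the drill-bot and the scan-bot.  [Station Alpha: the cut-bot, the grip-bot, the haul-bot, the sort-bot, the weld-bot | Station Beta: the drill-bot, the pack-bot, the paint-bot, the scan-bot]
6. Pilot goes back to Station Alpha with the pack-bot.  [Station Alpha: the cut-bot, the grip-bot, the haul-bot, the pack-bot, the sort-bot, the weld-bot | Station Beta: the drill-bot, the paint-bot, the scan-bot]
7. Pilot goes to Station Beta with the cut-bot and the sort-bot.  [Station Alpha: the grip-bot, the haul-bot, the pack-bot, the weld-bot | Station Beta: the cut-bot, the drill-bot, the paint-bot, the scan-bot, the sort-bot]
8. Pilot goes back to Station Alpha alone.  [Station Alpha: the grip-bot, the haul-bot, the pack-bot, the weld-bot | Station Beta: the cut-bot, the drill-bot, the paint-bot, the scan-bot, the sort-bot]
9. Pilot goes to Station Beta with the grip-bot and the haul-bot.  [Station Alpha: the pack-bot, the weld-bot | Station Beta: the cut-bot, the drill-bot, the grip-bot, the haul-bot, the paint-bot, the scan-bot, the sort-bot]
10. Pilot goes back to Station Alpha alone.  [Station Alpha: the pack-bot, the weld-bot | Station Beta: the cut-bot, the drill-bot, the grip-bot, the haul-bot, the paint-bot, the scan-bot, the sort-bot]
11. Pilot goes to Station Beta with the pack-bot and the weld-bot.  [Station Alpha: — | Station Beta: the cut-bot, the drill-bot, the grip-bot, the haul-bot, the pack-bot, the paint-bot, the scan-bot, the sort-bot, the weld-bot]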